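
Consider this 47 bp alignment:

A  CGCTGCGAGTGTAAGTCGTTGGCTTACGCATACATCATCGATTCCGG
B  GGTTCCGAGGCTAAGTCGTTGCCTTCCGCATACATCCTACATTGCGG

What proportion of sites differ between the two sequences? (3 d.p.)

The sequences differ at 11 of 47 positions.
p = 11/47 = 0.234042… ≈ 0.234 (to 3 d.p.).

0.234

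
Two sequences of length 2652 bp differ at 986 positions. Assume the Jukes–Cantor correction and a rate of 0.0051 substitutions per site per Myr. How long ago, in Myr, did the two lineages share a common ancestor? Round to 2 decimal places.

50.34

p = 986/2652 ≈ 0.371795.
d = −(3/4) ln(1 − 4p/3) = −0.75 ln(1 − 0.495727) = −0.75 ln(0.504273)
  = −0.75 × (-0.684637) = 0.513478 substitutions/site.
Under a molecular clock d = 2μt, so t = d/(2μ) = 0.513478 / (2 × 0.0051) = 50.34 Myr.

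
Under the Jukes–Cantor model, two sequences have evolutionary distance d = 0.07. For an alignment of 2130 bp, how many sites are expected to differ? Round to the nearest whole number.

Invert JC69: p = (3/4)(1 − e^(−4d/3)) = 0.75 × (1 − e^(-0.093333)) = 0.75 × (1 − 0.910890) = 0.066833.
Expected differing sites = pL ≈ 0.066833 × 2130 = 142.35429 ≈ 142.

142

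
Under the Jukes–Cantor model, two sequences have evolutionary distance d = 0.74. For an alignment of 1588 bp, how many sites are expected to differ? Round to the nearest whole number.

Invert JC69: p = (3/4)(1 − e^(−4d/3)) = 0.75 × (1 − e^(-0.986667)) = 0.75 × (1 − 0.372817) = 0.470387.
Expected differing sites = pL ≈ 0.470387 × 1588 = 746.974556 ≈ 747.

747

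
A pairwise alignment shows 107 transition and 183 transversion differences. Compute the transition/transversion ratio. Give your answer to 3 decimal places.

R = 107/183 = 0.584699… ≈ 0.585 (to 3 d.p.).

0.585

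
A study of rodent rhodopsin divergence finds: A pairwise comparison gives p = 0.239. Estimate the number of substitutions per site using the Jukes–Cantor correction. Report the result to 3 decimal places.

0.288

d = −(3/4) ln(1 − 4p/3) = −0.75 ln(1 − 0.318667) = −0.75 ln(0.681333)
  = −0.75 × (-0.383704) = 0.287778 substitutions/site.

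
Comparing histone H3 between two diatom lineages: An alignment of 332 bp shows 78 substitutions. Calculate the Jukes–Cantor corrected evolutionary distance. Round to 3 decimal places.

p = 78/332 ≈ 0.23494.
d = −(3/4) ln(1 − 4p/3) = −0.75 ln(1 − 0.313253) = −0.75 ln(0.686747)
  = −0.75 × (-0.375789) = 0.281842 substitutions/site.

0.282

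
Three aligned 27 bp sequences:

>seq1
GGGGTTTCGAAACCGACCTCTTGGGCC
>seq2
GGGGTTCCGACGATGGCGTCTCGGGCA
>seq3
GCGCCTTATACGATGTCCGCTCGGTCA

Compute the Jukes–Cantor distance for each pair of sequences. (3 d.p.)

d(seq1,seq2) = 0.441, d(seq1,seq3) = 0.882, d(seq2,seq3) = 0.511

seq1–seq2: 9/27 sites differ → p ≈ 0.333333, d = −0.75 ln(1 − 0.444444) = 0.440839 ≈ 0.441.
seq1–seq3: 14/27 sites differ → p ≈ 0.518519, d = −0.75 ln(1 − 0.691359) = 0.881682 ≈ 0.882.
seq2–seq3: 10/27 sites differ → p ≈ 0.37037, d = −0.75 ln(1 − 0.493827) = 0.510658 ≈ 0.511.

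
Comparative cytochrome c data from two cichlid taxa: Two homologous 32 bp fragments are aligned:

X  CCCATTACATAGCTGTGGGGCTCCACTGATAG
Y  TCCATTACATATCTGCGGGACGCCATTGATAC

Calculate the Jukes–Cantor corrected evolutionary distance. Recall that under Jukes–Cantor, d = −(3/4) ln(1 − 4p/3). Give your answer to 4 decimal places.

The sequences differ at 7 of 32 sites (1, 12, 16, 20, 22, 26, 32), so p = 7/32 = 0.21875.
d = −(3/4) ln(1 − 4p/3) = −0.75 ln(1 − 0.291667) = −0.75 ln(0.708333)
  = −0.75 × (-0.344841) = 0.258631 substitutions/site.

0.2586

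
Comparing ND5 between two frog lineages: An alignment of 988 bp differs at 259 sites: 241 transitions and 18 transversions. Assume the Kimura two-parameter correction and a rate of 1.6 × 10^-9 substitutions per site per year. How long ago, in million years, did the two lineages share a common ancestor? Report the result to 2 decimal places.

113.11

P = 241/988 ≈ 0.243927 and Q = 18/988 ≈ 0.018219.
Under the Kimura two-parameter model, d = −½ ln(1 − 2P − Q) − ¼ ln(1 − 2Q).
1 − 2P − Q = 0.493927, giving −½ ln(0.493927) = 0.352684.
1 − 2Q = 0.963562, giving −¼ ln(0.963562) = 0.009280.
d = 0.352684 + 0.009280 = 0.361964.
Under a molecular clock d = 2μt, so t = d/(2μ) = 0.361964 / (2 × 1.6 × 10^-9) = 113.11 million years.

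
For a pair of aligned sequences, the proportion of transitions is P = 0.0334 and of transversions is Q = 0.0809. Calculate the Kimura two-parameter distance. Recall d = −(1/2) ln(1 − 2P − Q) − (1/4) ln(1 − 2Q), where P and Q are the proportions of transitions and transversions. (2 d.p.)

0.12

Under the Kimura two-parameter model, d = −½ ln(1 − 2P − Q) − ¼ ln(1 − 2Q).
1 − 2P − Q = 0.8523, giving −½ ln(0.8523) = 0.079908.
1 − 2Q = 0.8382, giving −¼ ln(0.8382) = 0.044125.
d = 0.079908 + 0.044125 = 0.124033.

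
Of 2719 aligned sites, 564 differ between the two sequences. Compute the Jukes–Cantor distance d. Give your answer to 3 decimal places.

p = 564/2719 ≈ 0.207429.
d = −(3/4) ln(1 − 4p/3) = −0.75 ln(1 − 0.276572) = −0.75 ln(0.723428)
  = −0.75 × (-0.323754) = 0.242816 substitutions/site.

0.243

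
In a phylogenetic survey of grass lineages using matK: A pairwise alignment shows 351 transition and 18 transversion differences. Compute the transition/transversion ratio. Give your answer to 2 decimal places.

R = 351/18 = 19.50.

19.50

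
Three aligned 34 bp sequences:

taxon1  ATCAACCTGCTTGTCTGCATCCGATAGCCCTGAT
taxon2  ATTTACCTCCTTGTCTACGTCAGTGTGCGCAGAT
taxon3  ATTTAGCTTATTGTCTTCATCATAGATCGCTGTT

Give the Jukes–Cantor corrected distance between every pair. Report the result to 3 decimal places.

taxon1–taxon2: 11/34 sites differ → p ≈ 0.323529, d = −0.75 ln(1 − 0.431372) = 0.423397 ≈ 0.423.
taxon1–taxon3: 12/34 sites differ → p ≈ 0.352941, d = −0.75 ln(1 − 0.470588) = 0.476991 ≈ 0.477.
taxon2–taxon3: 11/34 sites differ → p ≈ 0.323529, d = −0.75 ln(1 − 0.431372) = 0.423397 ≈ 0.423.

d(taxon1,taxon2) = 0.423, d(taxon1,taxon3) = 0.477, d(taxon2,taxon3) = 0.423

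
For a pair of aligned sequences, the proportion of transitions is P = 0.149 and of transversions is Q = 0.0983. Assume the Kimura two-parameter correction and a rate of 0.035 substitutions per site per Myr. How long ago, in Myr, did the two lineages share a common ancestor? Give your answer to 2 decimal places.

Under the Kimura two-parameter model, d = −½ ln(1 − 2P − Q) − ¼ ln(1 − 2Q).
1 − 2P − Q = 0.6037, giving −½ ln(0.6037) = 0.252339.
1 − 2Q = 0.8034, giving −¼ ln(0.8034) = 0.054726.
d = 0.252339 + 0.054726 = 0.307065.
Under a molecular clock d = 2μt, so t = d/(2μ) = 0.307065 / (2 × 0.035) = 4.39 Myr.

4.39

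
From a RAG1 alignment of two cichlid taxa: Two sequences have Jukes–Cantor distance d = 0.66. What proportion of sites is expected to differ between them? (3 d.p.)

0.439

p = (3/4)(1 − e^(−4d/3)) = 0.75 × (1 − e^(-0.88)) = 0.75 × (1 − 0.414783) = 0.438913.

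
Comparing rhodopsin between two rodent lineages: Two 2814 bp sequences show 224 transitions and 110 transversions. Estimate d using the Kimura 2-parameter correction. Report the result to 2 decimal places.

P = 224/2814 ≈ 0.079602 and Q = 110/2814 ≈ 0.03909.
Under the Kimura two-parameter model, d = −½ ln(1 − 2P − Q) − ¼ ln(1 − 2Q).
1 − 2P − Q = 0.801706, giving −½ ln(0.801706) = 0.110507.
1 − 2Q = 0.92182, giving −¼ ln(0.92182) = 0.020351.
d = 0.110507 + 0.020351 = 0.130858.

0.13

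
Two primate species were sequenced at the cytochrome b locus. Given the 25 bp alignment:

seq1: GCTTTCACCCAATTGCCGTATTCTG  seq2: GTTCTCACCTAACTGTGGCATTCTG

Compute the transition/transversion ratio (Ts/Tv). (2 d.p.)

Transitions are A↔G and C↔T; transversions are all other mismatches.
Transitions: 6. Transversions: 1.
R = 6/1 = 6.00.

6.00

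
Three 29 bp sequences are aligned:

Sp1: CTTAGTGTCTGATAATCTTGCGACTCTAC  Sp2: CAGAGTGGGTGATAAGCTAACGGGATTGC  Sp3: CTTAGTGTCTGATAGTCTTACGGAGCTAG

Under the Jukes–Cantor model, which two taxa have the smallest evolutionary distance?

Sp1–Sp2: 12/29 differ, p = 0.414, d = 0.602.
Sp1–Sp3: 6/29 differ, p = 0.207, d = 0.242.
Sp2–Sp3: 12/29 differ, p = 0.414, d = 0.602.
The smallest distance is between Sp1 and Sp3.

Sp1 and Sp3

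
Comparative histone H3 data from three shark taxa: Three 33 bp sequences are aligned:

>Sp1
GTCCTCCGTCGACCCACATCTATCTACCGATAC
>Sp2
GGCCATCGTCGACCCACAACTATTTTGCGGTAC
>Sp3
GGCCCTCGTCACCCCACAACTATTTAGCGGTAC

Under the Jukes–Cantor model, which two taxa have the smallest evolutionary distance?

Sp2 and Sp3

Sp1–Sp2: 8/33 differ, p = 0.242, d = 0.293.
Sp1–Sp3: 9/33 differ, p = 0.273, d = 0.339.
Sp2–Sp3: 4/33 differ, p = 0.121, d = 0.132.
The smallest distance is between Sp2 and Sp3.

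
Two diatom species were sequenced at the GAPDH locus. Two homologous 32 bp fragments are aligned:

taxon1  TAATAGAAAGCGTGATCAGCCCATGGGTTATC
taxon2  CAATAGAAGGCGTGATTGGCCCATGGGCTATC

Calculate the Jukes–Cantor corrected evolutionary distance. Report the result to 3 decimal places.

0.175

The sequences differ at 5 of 32 sites (1, 9, 17, 18, 28), so p = 5/32 = 0.15625.
d = −(3/4) ln(1 − 4p/3) = −0.75 ln(1 − 0.208333) = −0.75 ln(0.791667)
  = −0.75 × (-0.233614) = 0.175211 substitutions/site.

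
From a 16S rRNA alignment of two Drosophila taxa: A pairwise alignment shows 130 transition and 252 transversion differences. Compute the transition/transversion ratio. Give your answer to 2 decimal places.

R = 130/252 = 0.515873… ≈ 0.52 (to 2 d.p.).

0.52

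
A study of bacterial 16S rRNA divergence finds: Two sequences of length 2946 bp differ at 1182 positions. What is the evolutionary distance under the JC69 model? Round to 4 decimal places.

p = 1182/2946 ≈ 0.401222.
d = −(3/4) ln(1 − 4p/3) = −0.75 ln(1 − 0.534963) = −0.75 ln(0.465037)
  = −0.75 × (-0.765638) = 0.574229 substitutions/site.

0.5742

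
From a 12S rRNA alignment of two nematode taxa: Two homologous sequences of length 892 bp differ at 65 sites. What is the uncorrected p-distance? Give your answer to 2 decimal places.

0.07

p = 65/892 = 0.072869… ≈ 0.07 (to 2 d.p.).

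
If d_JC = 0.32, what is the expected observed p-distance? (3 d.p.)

0.260

p = (3/4)(1 − e^(−4d/3)) = 0.75 × (1 − e^(-0.426667)) = 0.75 × (1 − 0.652681) = 0.260489.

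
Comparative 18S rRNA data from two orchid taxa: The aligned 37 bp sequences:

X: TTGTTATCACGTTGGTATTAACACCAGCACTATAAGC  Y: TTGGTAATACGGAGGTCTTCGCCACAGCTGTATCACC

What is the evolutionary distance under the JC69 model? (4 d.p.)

0.5266

The sequences differ at 14 of 37 sites, so p = 14/37 ≈ 0.378378.
d = −(3/4) ln(1 − 4p/3) = −0.75 ln(1 − 0.504504) = −0.75 ln(0.495496)
  = −0.75 × (-0.702196) = 0.526647 substitutions/site.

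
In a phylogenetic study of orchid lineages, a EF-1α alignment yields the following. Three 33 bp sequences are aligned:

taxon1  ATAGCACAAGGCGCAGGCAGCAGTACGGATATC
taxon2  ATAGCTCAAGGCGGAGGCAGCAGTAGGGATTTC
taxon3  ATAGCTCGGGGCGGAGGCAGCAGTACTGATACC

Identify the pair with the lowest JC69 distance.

taxon1–taxon2: 4/33 differ, p = 0.121, d = 0.132.
taxon1–taxon3: 6/33 differ, p = 0.182, d = 0.208.
taxon2–taxon3: 6/33 differ, p = 0.182, d = 0.208.
The smallest distance is between taxon1 and taxon2.

taxon1 and taxon2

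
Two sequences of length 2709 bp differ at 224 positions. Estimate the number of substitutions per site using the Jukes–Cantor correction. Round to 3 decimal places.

0.088

p = 224/2709 ≈ 0.082687.
d = −(3/4) ln(1 − 4p/3) = −0.75 ln(1 − 0.110249) = −0.75 ln(0.889751)
  = −0.75 × (-0.116814) = 0.087611 substitutions/site.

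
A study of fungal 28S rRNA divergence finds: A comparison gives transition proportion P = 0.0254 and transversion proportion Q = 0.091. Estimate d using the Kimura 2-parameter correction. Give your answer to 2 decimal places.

Under the Kimura two-parameter model, d = −½ ln(1 − 2P − Q) − ¼ ln(1 − 2Q).
1 − 2P − Q = 0.8582, giving −½ ln(0.8582) = 0.076459.
1 − 2Q = 0.818, giving −¼ ln(0.818) = 0.050223.
d = 0.076459 + 0.050223 = 0.126682.

0.13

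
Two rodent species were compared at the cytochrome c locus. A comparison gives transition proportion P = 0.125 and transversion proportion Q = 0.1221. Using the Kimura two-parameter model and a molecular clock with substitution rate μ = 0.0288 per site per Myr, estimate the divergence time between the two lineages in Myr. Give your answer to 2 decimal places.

5.25

Under the Kimura two-parameter model, d = −½ ln(1 − 2P − Q) − ¼ ln(1 − 2Q).
1 − 2P − Q = 0.6279, giving −½ ln(0.6279) = 0.232687.
1 − 2Q = 0.7558, giving −¼ ln(0.7558) = 0.069995.
d = 0.232687 + 0.069995 = 0.302682.
Under a molecular clock d = 2μt, so t = d/(2μ) = 0.302682 / (2 × 0.0288) = 5.25 Myr.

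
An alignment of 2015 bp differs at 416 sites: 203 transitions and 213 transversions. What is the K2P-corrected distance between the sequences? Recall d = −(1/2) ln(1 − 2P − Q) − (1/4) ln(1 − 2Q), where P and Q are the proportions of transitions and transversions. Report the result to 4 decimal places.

P = 203/2015 ≈ 0.100744 and Q = 213/2015 ≈ 0.105707.
Under the Kimura two-parameter model, d = −½ ln(1 − 2P − Q) − ¼ ln(1 − 2Q).
1 − 2P − Q = 0.692805, giving −½ ln(0.692805) = 0.183503.
1 − 2Q = 0.788586, giving −¼ ln(0.788586) = 0.059378.
d = 0.183503 + 0.059378 = 0.242881.

0.2429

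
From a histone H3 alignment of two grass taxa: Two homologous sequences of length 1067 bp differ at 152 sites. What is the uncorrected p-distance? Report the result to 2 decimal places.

0.14

p = 152/1067 = 0.142455… ≈ 0.14 (to 2 d.p.).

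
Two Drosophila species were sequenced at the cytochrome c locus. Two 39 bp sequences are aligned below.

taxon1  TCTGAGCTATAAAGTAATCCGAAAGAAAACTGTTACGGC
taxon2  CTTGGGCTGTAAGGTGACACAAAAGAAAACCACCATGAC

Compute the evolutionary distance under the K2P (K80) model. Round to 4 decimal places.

Of 39 sites, 14 differences are transitions and 1 are transversions, so P = 14/39 ≈ 0.358974 and Q = 1/39 ≈ 0.025641.
Under the Kimura two-parameter model, d = −½ ln(1 − 2P − Q) − ¼ ln(1 − 2Q).
1 − 2P − Q = 0.256411, giving −½ ln(0.256411) = 0.680487.
1 − 2Q = 0.948718, giving −¼ ln(0.948718) = 0.013161.
d = 0.680487 + 0.013161 = 0.693648.

0.6936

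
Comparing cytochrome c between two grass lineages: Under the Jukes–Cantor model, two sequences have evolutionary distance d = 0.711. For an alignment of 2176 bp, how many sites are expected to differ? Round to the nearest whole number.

1000

Invert JC69: p = (3/4)(1 − e^(−4d/3)) = 0.75 × (1 − e^(-0.948)) = 0.75 × (1 − 0.387515) = 0.459364.
Expected differing sites = pL ≈ 0.459364 × 2176 = 999.576064 ≈ 1000.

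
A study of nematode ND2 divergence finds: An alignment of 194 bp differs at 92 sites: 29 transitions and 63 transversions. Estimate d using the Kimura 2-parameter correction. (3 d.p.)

0.751

P = 29/194 ≈ 0.149485 and Q = 63/194 ≈ 0.324742.
Under the Kimura two-parameter model, d = −½ ln(1 − 2P − Q) − ¼ ln(1 − 2Q).
1 − 2P − Q = 0.376288, giving −½ ln(0.376288) = 0.488700.
1 − 2Q = 0.350516, giving −¼ ln(0.350516) = 0.262087.
d = 0.488700 + 0.262087 = 0.750787.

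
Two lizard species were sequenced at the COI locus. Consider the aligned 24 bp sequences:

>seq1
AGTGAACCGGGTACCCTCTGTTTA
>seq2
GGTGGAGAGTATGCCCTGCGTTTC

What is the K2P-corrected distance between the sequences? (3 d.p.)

Of 24 sites, 5 differences are transitions and 5 are transversions, so P = 5/24 ≈ 0.208333 and Q = 5/24 ≈ 0.208333.
Under the Kimura two-parameter model, d = −½ ln(1 − 2P − Q) − ¼ ln(1 − 2Q).
1 − 2P − Q = 0.375001, giving −½ ln(0.375001) = 0.490413.
1 − 2Q = 0.583334, giving −¼ ln(0.583334) = 0.134749.
d = 0.490413 + 0.134749 = 0.625162.

0.625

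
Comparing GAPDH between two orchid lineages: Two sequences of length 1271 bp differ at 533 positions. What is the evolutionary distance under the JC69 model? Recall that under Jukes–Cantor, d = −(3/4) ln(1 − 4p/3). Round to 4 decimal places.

p = 533/1271 ≈ 0.419355.
d = −(3/4) ln(1 − 4p/3) = −0.75 ln(1 − 0.55914) = −0.75 ln(0.44086)
  = −0.75 × (-0.819028) = 0.614271 substitutions/site.

0.6143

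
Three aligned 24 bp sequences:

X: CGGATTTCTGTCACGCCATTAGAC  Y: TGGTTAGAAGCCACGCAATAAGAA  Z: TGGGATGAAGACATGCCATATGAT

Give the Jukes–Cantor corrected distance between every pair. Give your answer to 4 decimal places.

d(X,Y) = 0.6082, d(X,Z) = 0.7083, d(Y,Z) = 0.4408

X–Y: 10/24 sites differ → p ≈ 0.416667, d = −0.75 ln(1 − 0.555556) = 0.608198 ≈ 0.6082.
X–Z: 11/24 sites differ → p ≈ 0.458333, d = −0.75 ln(1 − 0.611111) = 0.708346 ≈ 0.7083.
Y–Z: 8/24 sites differ → p ≈ 0.333333, d = −0.75 ln(1 − 0.444444) = 0.440839 ≈ 0.4408.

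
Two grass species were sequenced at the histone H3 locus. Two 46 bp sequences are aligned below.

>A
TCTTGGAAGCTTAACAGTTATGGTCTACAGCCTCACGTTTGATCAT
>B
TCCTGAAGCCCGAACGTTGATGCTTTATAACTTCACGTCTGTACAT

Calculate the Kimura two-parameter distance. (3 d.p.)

Of 46 sites, 10 differences are transitions and 7 are transversions, so P = 10/46 ≈ 0.217391 and Q = 7/46 ≈ 0.152174.
Under the Kimura two-parameter model, d = −½ ln(1 − 2P − Q) − ¼ ln(1 − 2Q).
1 − 2P − Q = 0.413044, giving −½ ln(0.413044) = 0.442101.
1 − 2Q = 0.695652, giving −¼ ln(0.695652) = 0.090726.
d = 0.442101 + 0.090726 = 0.532827.

0.533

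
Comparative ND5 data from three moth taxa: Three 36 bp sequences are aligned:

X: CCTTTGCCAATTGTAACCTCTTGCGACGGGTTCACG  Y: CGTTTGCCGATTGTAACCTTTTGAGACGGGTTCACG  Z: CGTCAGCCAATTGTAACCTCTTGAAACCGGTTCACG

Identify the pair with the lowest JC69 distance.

X–Y: 4/36 differ, p = 0.111, d = 0.120.
X–Z: 6/36 differ, p = 0.167, d = 0.188.
Y–Z: 6/36 differ, p = 0.167, d = 0.188.
The smallest distance is between X and Y.

X and Y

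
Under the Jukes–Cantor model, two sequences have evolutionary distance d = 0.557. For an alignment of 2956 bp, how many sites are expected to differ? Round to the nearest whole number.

Invert JC69: p = (3/4)(1 − e^(−4d/3)) = 0.75 × (1 − e^(-0.742667)) = 0.75 × (1 − 0.475843) = 0.393118.
Expected differing sites = pL ≈ 0.393118 × 2956 = 1162.056808 ≈ 1162.

1162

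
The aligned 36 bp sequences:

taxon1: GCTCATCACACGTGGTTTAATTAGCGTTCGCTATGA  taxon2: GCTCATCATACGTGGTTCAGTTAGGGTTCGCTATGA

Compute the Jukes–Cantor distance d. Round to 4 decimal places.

The sequences differ at 4 of 36 sites (9, 18, 20, 25), so p = 4/36 ≈ 0.111111.
d = −(3/4) ln(1 − 4p/3) = −0.75 ln(1 − 0.148148) = −0.75 ln(0.851852)
  = −0.75 × (-0.160342) = 0.120257 substitutions/site.

0.1203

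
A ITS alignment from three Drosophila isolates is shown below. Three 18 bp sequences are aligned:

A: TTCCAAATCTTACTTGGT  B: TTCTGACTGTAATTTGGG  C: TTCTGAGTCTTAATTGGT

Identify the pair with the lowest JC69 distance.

A–B: 7/18 differ, p = 0.389, d = 0.548.
A–C: 4/18 differ, p = 0.222, d = 0.264.
B–C: 5/18 differ, p = 0.278, d = 0.347.
The smallest distance is between A and C.

A and C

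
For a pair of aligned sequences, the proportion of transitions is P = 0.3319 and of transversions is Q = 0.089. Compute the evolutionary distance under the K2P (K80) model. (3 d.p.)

Under the Kimura two-parameter model, d = −½ ln(1 − 2P − Q) − ¼ ln(1 − 2Q).
1 − 2P − Q = 0.2472, giving −½ ln(0.2472) = 0.698779.
1 − 2Q = 0.822, giving −¼ ln(0.822) = 0.049004.
d = 0.698779 + 0.049004 = 0.747783.

0.748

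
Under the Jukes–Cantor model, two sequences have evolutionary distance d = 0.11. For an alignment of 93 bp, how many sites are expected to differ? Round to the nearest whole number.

10

Invert JC69: p = (3/4)(1 − e^(−4d/3)) = 0.75 × (1 − e^(-0.146667)) = 0.75 × (1 − 0.863582) = 0.102314.
Expected differing sites = pL ≈ 0.102314 × 93 = 9.515202 ≈ 10.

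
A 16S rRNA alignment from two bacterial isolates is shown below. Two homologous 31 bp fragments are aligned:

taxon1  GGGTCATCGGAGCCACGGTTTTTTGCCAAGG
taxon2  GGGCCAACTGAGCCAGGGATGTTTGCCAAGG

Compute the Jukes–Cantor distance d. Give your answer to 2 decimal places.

The sequences differ at 6 of 31 sites (4, 7, 9, 16, 19, 21), so p = 6/31 ≈ 0.193548.
d = −(3/4) ln(1 − 4p/3) = −0.75 ln(1 − 0.258064) = −0.75 ln(0.741936)
  = −0.75 × (-0.298492) = 0.223869 substitutions/site.

0.22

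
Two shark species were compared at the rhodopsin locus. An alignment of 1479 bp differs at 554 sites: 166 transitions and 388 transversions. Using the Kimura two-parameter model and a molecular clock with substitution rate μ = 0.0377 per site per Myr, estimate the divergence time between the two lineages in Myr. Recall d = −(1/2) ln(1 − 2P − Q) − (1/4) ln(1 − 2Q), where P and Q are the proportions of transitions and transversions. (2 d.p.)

P = 166/1479 ≈ 0.112238 and Q = 388/1479 ≈ 0.262339.
Under the Kimura two-parameter model, d = −½ ln(1 − 2P − Q) − ¼ ln(1 − 2Q).
1 − 2P − Q = 0.513185, giving −½ ln(0.513185) = 0.333559.
1 − 2Q = 0.475322, giving −¼ ln(0.475322) = 0.185941.
d = 0.333559 + 0.185941 = 0.519500.
Under a molecular clock d = 2μt, so t = d/(2μ) = 0.519500 / (2 × 0.0377) = 6.89 Myr.

6.89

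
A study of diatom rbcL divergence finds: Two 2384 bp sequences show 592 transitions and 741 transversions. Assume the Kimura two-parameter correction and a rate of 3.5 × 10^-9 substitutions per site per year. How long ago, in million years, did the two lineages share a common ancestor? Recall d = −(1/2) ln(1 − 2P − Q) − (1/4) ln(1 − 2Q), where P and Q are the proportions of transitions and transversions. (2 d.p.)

152.39

P = 592/2384 ≈ 0.248322 and Q = 741/2384 ≈ 0.310822.
Under the Kimura two-parameter model, d = −½ ln(1 − 2P − Q) − ¼ ln(1 − 2Q).
1 − 2P − Q = 0.192534, giving −½ ln(0.192534) = 0.823741.
1 − 2Q = 0.378356, giving −¼ ln(0.378356) = 0.242980.
d = 0.823741 + 0.242980 = 1.066721.
Under a molecular clock d = 2μt, so t = d/(2μ) = 1.066721 / (2 × 3.5 × 10^-9) = 152.39 million years.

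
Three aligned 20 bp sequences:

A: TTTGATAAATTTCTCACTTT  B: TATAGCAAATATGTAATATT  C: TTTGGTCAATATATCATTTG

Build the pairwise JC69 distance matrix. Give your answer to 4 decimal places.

d(A,B) = 0.6872, d(A,C) = 0.3831, d(B,C) = 0.5716

A–B: 9/20 sites differ → p = 0.45, d = −0.75 ln(1 − 0.6) = 0.687218 ≈ 0.6872.
A–C: 6/20 sites differ → p = 0.3, d = −0.75 ln(1 − 0.4) = 0.383119 ≈ 0.3831.
B–C: 8/20 sites differ → p = 0.4, d = −0.75 ln(1 − 0.533333) = 0.571605 ≈ 0.5716.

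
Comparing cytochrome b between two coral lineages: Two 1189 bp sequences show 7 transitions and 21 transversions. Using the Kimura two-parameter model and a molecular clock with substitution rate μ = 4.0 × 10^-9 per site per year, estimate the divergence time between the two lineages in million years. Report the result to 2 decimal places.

2.99

P = 7/1189 ≈ 0.005887 and Q = 21/1189 ≈ 0.017662.
Under the Kimura two-parameter model, d = −½ ln(1 − 2P − Q) − ¼ ln(1 − 2Q).
1 − 2P − Q = 0.970564, giving −½ ln(0.970564) = 0.014939.
1 − 2Q = 0.964676, giving −¼ ln(0.964676) = 0.008991.
d = 0.014939 + 0.008991 = 0.023930.
Under a molecular clock d = 2μt, so t = d/(2μ) = 0.023930 / (2 × 4.0 × 10^-9) = 2.99 million years.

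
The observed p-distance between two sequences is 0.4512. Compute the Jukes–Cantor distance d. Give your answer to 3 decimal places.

0.690

d = −(3/4) ln(1 − 4p/3) = −0.75 ln(1 − 0.6016) = −0.75 ln(0.3984)
  = −0.75 × (-0.920299) = 0.690224 substitutions/site.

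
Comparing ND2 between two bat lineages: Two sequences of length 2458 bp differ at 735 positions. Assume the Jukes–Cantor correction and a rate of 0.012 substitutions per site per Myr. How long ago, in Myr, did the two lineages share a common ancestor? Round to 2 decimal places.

15.90

p = 735/2458 ≈ 0.299024.
d = −(3/4) ln(1 − 4p/3) = −0.75 ln(1 − 0.398699) = −0.75 ln(0.601301)
  = −0.75 × (-0.508660) = 0.381495 substitutions/site.
Under a molecular clock d = 2μt, so t = d/(2μ) = 0.381495 / (2 × 0.012) = 15.90 Myr.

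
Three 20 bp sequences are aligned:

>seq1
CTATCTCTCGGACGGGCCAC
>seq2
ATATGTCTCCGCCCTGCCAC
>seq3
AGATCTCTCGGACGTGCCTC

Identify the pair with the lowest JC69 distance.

seq1 and seq3

seq1–seq2: 6/20 differ, p = 0.300, d = 0.383.
seq1–seq3: 4/20 differ, p = 0.200, d = 0.233.
seq2–seq3: 6/20 differ, p = 0.300, d = 0.383.
The smallest distance is between seq1 and seq3.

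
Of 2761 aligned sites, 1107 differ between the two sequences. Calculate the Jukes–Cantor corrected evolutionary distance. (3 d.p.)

p = 1107/2761 ≈ 0.400942.
d = −(3/4) ln(1 − 4p/3) = −0.75 ln(1 − 0.534589) = −0.75 ln(0.465411)
  = −0.75 × (-0.764834) = 0.573626 substitutions/site.

0.574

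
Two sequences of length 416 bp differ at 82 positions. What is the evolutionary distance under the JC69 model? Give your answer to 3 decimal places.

0.229

p = 82/416 ≈ 0.197115.
d = −(3/4) ln(1 − 4p/3) = −0.75 ln(1 − 0.26282) = −0.75 ln(0.73718)
  = −0.75 × (-0.304923) = 0.228692 substitutions/site.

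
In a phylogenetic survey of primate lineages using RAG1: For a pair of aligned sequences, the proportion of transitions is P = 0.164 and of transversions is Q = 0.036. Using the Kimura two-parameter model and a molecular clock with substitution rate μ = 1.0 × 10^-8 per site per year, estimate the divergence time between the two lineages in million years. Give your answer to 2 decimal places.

12.25

Under the Kimura two-parameter model, d = −½ ln(1 − 2P − Q) − ¼ ln(1 − 2Q).
1 − 2P − Q = 0.636, giving −½ ln(0.636) = 0.226278.
1 − 2Q = 0.928, giving −¼ ln(0.928) = 0.018681.
d = 0.226278 + 0.018681 = 0.244959.
Under a molecular clock d = 2μt, so t = d/(2μ) = 0.244959 / (2 × 1.0 × 10^-8) = 12.25 million years.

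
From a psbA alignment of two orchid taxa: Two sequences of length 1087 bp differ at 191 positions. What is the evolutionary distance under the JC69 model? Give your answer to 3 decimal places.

p = 191/1087 ≈ 0.175713.
d = −(3/4) ln(1 − 4p/3) = −0.75 ln(1 − 0.234284) = −0.75 ln(0.765716)
  = −0.75 × (-0.266944) = 0.200208 substitutions/site.

0.200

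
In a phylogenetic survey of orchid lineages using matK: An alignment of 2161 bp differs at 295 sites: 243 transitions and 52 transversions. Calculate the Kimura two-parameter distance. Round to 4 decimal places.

0.1555

P = 243/2161 ≈ 0.112448 and Q = 52/2161 ≈ 0.024063.
Under the Kimura two-parameter model, d = −½ ln(1 − 2P − Q) − ¼ ln(1 − 2Q).
1 − 2P − Q = 0.751041, giving −½ ln(0.751041) = 0.143148.
1 − 2Q = 0.951874, giving −¼ ln(0.951874) = 0.012331.
d = 0.143148 + 0.012331 = 0.155479.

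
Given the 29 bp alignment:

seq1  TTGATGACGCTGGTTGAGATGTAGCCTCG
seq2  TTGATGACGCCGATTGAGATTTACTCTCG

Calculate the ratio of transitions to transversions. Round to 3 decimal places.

1.500

Transitions are A↔G and C↔T; transversions are all other mismatches.
Transitions: 3. Transversions: 2.
R = 3/2 = 1.500.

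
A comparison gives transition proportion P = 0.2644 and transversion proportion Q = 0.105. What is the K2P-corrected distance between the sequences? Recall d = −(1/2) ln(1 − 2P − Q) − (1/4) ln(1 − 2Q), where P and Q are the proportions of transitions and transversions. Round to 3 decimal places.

0.561

Under the Kimura two-parameter model, d = −½ ln(1 − 2P − Q) − ¼ ln(1 − 2Q).
1 − 2P − Q = 0.3662, giving −½ ln(0.3662) = 0.502288.
1 − 2Q = 0.79, giving −¼ ln(0.79) = 0.058931.
d = 0.502288 + 0.058931 = 0.561219.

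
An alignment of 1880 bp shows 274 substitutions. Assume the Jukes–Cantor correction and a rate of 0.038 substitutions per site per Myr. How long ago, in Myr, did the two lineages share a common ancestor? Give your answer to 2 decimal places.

2.13

p = 274/1880 ≈ 0.145745.
d = −(3/4) ln(1 − 4p/3) = −0.75 ln(1 − 0.194327) = −0.75 ln(0.805673)
  = −0.75 × (-0.216077) = 0.162058 substitutions/site.
Under a molecular clock d = 2μt, so t = d/(2μ) = 0.162058 / (2 × 0.038) = 2.13 Myr.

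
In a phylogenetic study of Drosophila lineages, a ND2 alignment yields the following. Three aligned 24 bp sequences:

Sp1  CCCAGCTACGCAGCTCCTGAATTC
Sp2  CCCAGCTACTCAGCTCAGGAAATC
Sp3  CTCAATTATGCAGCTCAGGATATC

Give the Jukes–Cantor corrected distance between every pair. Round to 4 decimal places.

Sp1–Sp2: 4/24 sites differ → p ≈ 0.166667, d = −0.75 ln(1 − 0.222223) = 0.188487 ≈ 0.1885.
Sp1–Sp3: 8/24 sites differ → p ≈ 0.333333, d = −0.75 ln(1 − 0.444444) = 0.440839 ≈ 0.4408.
Sp2–Sp3: 6/24 sites differ → p = 0.25, d = −0.75 ln(1 − 0.333333) = 0.304098 ≈ 0.3041.

d(Sp1,Sp2) = 0.1885, d(Sp1,Sp3) = 0.4408, d(Sp2,Sp3) = 0.3041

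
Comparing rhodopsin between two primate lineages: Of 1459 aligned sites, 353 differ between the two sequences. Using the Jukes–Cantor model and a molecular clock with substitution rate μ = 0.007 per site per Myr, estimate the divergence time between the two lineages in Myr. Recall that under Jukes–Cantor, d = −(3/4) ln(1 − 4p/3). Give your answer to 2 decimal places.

p = 353/1459 ≈ 0.241947.
d = −(3/4) ln(1 − 4p/3) = −0.75 ln(1 − 0.322596) = −0.75 ln(0.677404)
  = −0.75 × (-0.389487) = 0.292115 substitutions/site.
Under a molecular clock d = 2μt, so t = d/(2μ) = 0.292115 / (2 × 0.007) = 20.87 Myr.

20.87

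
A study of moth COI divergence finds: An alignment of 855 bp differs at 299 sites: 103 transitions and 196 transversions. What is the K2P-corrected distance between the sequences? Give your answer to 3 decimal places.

0.471

P = 103/855 ≈ 0.120468 and Q = 196/855 ≈ 0.22924.
Under the Kimura two-parameter model, d = −½ ln(1 − 2P − Q) − ¼ ln(1 − 2Q).
1 − 2P − Q = 0.529824, giving −½ ln(0.529824) = 0.317605.
1 − 2Q = 0.54152, giving −¼ ln(0.54152) = 0.153344.
d = 0.317605 + 0.153344 = 0.470949.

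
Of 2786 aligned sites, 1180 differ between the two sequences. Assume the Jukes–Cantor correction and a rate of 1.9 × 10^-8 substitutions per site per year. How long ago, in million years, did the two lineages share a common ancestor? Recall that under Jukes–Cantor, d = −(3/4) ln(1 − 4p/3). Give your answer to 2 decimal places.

p = 1180/2786 ≈ 0.423546.
d = −(3/4) ln(1 − 4p/3) = −0.75 ln(1 − 0.564728) = −0.75 ln(0.435272)
  = −0.75 × (-0.831784) = 0.623838 substitutions/site.
Under a molecular clock d = 2μt, so t = d/(2μ) = 0.623838 / (2 × 1.9 × 10^-8) = 16.42 million years.

16.42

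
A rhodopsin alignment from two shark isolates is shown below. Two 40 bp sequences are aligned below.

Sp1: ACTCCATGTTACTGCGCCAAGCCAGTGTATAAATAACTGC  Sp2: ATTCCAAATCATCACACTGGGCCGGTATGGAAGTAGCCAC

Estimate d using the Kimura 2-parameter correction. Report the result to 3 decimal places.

1.178

Of 40 sites, 17 differences are transitions and 2 are transversions, so P = 17/40 = 0.425 and Q = 2/40 = 0.05.
Under the Kimura two-parameter model, d = −½ ln(1 − 2P − Q) − ¼ ln(1 − 2Q).
1 − 2P − Q = 0.1, giving −½ ln(0.1) = 1.151293.
1 − 2Q = 0.9, giving −¼ ln(0.9) = 0.026340.
d = 1.151293 + 0.026340 = 1.177633.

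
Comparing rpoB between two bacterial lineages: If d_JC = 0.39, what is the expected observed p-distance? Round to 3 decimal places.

p = (3/4)(1 − e^(−4d/3)) = 0.75 × (1 − e^(-0.52)) = 0.75 × (1 − 0.594521) = 0.304109.

0.304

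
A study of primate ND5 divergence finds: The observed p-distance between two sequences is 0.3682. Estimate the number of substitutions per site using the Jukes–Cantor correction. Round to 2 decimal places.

d = −(3/4) ln(1 − 4p/3) = −0.75 ln(1 − 0.490933) = −0.75 ln(0.509067)
  = −0.75 × (-0.675176) = 0.506382 substitutions/site.

0.51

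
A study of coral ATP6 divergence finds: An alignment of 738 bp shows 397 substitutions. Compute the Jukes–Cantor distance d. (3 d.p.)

p = 397/738 ≈ 0.53794.
d = −(3/4) ln(1 − 4p/3) = −0.75 ln(1 − 0.717253) = −0.75 ln(0.282747)
  = −0.75 × (-1.263203) = 0.947402 substitutions/site.

0.947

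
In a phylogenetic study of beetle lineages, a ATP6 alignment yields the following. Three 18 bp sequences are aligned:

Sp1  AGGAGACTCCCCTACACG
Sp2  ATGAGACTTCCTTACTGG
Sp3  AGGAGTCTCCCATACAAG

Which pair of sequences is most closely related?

Sp1–Sp2: 5/18 differ, p = 0.278, d = 0.347.
Sp1–Sp3: 3/18 differ, p = 0.167, d = 0.188.
Sp2–Sp3: 6/18 differ, p = 0.333, d = 0.441.
The smallest distance is between Sp1 and Sp3.

Sp1 and Sp3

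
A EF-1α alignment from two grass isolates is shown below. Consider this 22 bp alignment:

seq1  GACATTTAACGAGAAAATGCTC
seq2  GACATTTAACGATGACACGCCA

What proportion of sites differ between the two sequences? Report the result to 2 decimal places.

The sequences differ at 6 of 22 positions (sites 13, 14, 16, 18, 21, 22).
p = 6/22 = 0.272727… ≈ 0.27 (to 2 d.p.).

0.27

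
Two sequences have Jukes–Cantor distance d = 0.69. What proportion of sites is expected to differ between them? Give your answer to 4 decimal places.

0.4511

p = (3/4)(1 − e^(−4d/3)) = 0.75 × (1 − e^(-0.92)) = 0.75 × (1 − 0.398519) = 0.451111.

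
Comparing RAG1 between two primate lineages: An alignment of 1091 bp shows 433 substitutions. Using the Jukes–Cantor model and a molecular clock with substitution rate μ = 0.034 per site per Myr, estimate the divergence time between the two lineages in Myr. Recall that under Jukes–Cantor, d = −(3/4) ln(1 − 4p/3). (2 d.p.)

p = 433/1091 ≈ 0.396884.
d = −(3/4) ln(1 − 4p/3) = −0.75 ln(1 − 0.529179) = −0.75 ln(0.470821)
  = −0.75 × (-0.753277) = 0.564958 substitutions/site.
Under a molecular clock d = 2μt, so t = d/(2μ) = 0.564958 / (2 × 0.034) = 8.31 Myr.

8.31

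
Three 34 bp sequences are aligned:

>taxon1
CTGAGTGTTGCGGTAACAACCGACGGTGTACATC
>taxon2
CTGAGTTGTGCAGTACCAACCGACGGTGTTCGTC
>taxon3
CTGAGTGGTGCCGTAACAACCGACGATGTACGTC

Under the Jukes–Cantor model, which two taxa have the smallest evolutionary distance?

taxon1–taxon2: 6/34 differ, p = 0.176, d = 0.201.
taxon1–taxon3: 4/34 differ, p = 0.118, d = 0.128.
taxon2–taxon3: 5/34 differ, p = 0.147, d = 0.164.
The smallest distance is between taxon1 and taxon3.

taxon1 and taxon3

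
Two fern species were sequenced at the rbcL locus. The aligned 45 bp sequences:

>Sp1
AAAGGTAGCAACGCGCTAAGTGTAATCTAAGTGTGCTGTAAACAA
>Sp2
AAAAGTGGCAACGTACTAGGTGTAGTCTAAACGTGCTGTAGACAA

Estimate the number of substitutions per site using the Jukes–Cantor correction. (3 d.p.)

0.233

The sequences differ at 9 of 45 sites (4, 7, 14, 15, 19, 25, 31, 32, 41), so p = 9/45 = 0.2.
d = −(3/4) ln(1 − 4p/3) = −0.75 ln(1 − 0.266667) = −0.75 ln(0.733333)
  = −0.75 × (-0.310155) = 0.232616 substitutions/site.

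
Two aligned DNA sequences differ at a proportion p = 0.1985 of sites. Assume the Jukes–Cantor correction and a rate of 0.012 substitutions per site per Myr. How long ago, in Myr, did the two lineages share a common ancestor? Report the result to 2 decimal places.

d = −(3/4) ln(1 − 4p/3) = −0.75 ln(1 − 0.264667) = −0.75 ln(0.735333)
  = −0.75 × (-0.307432) = 0.230574 substitutions/site.
Under a molecular clock d = 2μt, so t = d/(2μ) = 0.230574 / (2 × 0.012) = 9.61 Myr.

9.61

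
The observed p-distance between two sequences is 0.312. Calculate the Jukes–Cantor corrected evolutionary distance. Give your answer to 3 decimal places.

0.403

d = −(3/4) ln(1 − 4p/3) = −0.75 ln(1 − 0.416) = −0.75 ln(0.584)
  = −0.75 × (-0.537854) = 0.403391 substitutions/site.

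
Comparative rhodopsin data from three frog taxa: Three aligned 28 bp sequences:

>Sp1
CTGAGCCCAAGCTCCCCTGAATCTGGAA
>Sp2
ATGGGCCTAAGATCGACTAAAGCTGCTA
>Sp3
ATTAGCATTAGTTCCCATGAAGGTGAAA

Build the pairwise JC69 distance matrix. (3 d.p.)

d(Sp1,Sp2) = 0.485, d(Sp1,Sp3) = 0.485, d(Sp2,Sp3) = 0.635

Sp1–Sp2: 10/28 sites differ → p ≈ 0.357143, d = −0.75 ln(1 − 0.476191) = 0.484971 ≈ 0.485.
Sp1–Sp3: 10/28 sites differ → p ≈ 0.357143, d = −0.75 ln(1 − 0.476191) = 0.484971 ≈ 0.485.
Sp2–Sp3: 12/28 sites differ → p ≈ 0.428571, d = −0.75 ln(1 − 0.571428) = 0.635472 ≈ 0.635.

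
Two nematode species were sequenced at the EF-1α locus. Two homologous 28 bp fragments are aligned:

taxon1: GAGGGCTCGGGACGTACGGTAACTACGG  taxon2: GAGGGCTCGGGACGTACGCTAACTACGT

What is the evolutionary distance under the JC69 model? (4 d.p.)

The sequences differ at 2 of 28 sites (19, 28), so p = 2/28 ≈ 0.071429.
d = −(3/4) ln(1 − 4p/3) = −0.75 ln(1 − 0.095239) = −0.75 ln(0.904761)
  = −0.75 × (-0.100084) = 0.075063 substitutions/site.

0.0751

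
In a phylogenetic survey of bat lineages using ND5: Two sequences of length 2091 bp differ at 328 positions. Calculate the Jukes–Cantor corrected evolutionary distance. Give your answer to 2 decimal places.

0.18

p = 328/2091 ≈ 0.156863.
d = −(3/4) ln(1 − 4p/3) = −0.75 ln(1 − 0.209151) = −0.75 ln(0.790849)
  = −0.75 × (-0.234648) = 0.175986 substitutions/site.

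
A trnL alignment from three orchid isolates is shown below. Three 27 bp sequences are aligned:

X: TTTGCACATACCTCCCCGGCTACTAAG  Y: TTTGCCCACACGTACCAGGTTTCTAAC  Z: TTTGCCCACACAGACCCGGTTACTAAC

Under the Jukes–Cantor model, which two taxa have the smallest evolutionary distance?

Y and Z

X–Y: 8/27 differ, p = 0.296, d = 0.377.
X–Z: 7/27 differ, p = 0.259, d = 0.318.
Y–Z: 4/27 differ, p = 0.148, d = 0.165.
The smallest distance is between Y and Z.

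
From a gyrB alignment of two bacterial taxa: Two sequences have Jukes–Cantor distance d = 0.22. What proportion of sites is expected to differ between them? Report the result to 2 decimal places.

p = (3/4)(1 − e^(−4d/3)) = 0.75 × (1 − e^(-0.293333)) = 0.75 × (1 − 0.745774) = 0.190670.

0.19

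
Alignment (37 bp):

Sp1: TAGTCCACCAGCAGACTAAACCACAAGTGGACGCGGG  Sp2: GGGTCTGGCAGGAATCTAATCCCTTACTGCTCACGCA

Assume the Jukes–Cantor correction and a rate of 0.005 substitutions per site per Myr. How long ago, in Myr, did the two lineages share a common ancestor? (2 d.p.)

The sequences differ at 18 of 37 sites, so p = 18/37 ≈ 0.486486.
d = −(3/4) ln(1 − 4p/3) = −0.75 ln(1 − 0.648648) = −0.75 ln(0.351352)
  = −0.75 × (-1.045967) = 0.784475 substitutions/site.
Under a molecular clock d = 2μt, so t = d/(2μ) = 0.784475 / (2 × 0.005) = 78.45 Myr.

78.45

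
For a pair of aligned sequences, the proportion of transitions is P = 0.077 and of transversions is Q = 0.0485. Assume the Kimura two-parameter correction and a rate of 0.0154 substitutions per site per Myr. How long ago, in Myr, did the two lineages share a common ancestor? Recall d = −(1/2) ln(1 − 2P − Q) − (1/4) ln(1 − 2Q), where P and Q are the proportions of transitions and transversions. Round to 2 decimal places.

Under the Kimura two-parameter model, d = −½ ln(1 − 2P − Q) − ¼ ln(1 − 2Q).
1 − 2P − Q = 0.7975, giving −½ ln(0.7975) = 0.113137.
1 − 2Q = 0.903, giving −¼ ln(0.903) = 0.025508.
d = 0.113137 + 0.025508 = 0.138645.
Under a molecular clock d = 2μt, so t = d/(2μ) = 0.138645 / (2 × 0.0154) = 4.50 Myr.

4.50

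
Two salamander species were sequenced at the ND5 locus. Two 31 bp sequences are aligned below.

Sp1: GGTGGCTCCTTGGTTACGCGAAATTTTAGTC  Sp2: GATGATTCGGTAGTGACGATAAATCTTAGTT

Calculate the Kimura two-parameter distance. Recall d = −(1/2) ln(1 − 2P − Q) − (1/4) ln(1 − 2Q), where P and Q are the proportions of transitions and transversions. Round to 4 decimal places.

0.4948

Of 31 sites, 6 differences are transitions and 5 are transversions, so P = 6/31 ≈ 0.193548 and Q = 5/31 ≈ 0.16129.
Under the Kimura two-parameter model, d = −½ ln(1 − 2P − Q) − ¼ ln(1 − 2Q).
1 − 2P − Q = 0.451614, giving −½ ln(0.451614) = 0.397464.
1 − 2Q = 0.67742, giving −¼ ln(0.67742) = 0.097366.
d = 0.397464 + 0.097366 = 0.494830.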